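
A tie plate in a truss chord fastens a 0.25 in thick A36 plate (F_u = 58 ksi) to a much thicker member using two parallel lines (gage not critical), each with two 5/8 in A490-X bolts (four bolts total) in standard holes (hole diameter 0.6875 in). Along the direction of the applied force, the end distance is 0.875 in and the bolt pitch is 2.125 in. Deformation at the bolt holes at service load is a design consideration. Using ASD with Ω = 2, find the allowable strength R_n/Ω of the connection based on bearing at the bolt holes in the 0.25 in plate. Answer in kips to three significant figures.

Per bolt r_n = 1.2 l_c t F_u ≤ 2.4 d t F_u; upper limit = 2.4 × 0.625 × 0.25 × 58 = 21.75 kips.
Edge bolt: l_c = 0.875 − 0.6875/2 = 0.5312 in → 1.2 × 0.5312 × 0.25 × 58 = 9.244 → r_n = 9.244 kips.
Interior bolts: l_c = 2.125 − 0.6875 = 1.438 in → 1.2 × 1.438 × 0.25 × 58 = 25.01 → r_n = 21.75 kips.
R_n = 2 × 9.244 + 2 × 21.75 = 61.99 kips.
Allowable strength R_n/Ω = 61.99 / 2 = 31 kips.

31 kips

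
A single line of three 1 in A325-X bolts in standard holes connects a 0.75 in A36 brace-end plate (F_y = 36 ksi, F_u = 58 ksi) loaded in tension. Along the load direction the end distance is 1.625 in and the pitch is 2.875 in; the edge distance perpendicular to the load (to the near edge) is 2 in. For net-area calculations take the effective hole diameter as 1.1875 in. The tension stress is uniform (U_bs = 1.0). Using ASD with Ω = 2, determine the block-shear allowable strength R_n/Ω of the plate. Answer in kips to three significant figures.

88.1 kips

Shear plane L_v = 1.625 + 2·2.875 = 7.375 in; A_gv = 7.375 × 0.75 = 5.531 in².
A_nv = (7.375 − 2.5·1.1875) × 0.75 = 3.305 in².
A_nt = (2 − 0.5·1.1875) × 0.75 = 1.055 in².
0.6 F_u A_nv = 115 kips; 0.6 F_y A_gv = 119.5 kips → shear rupture governs the shear term.
R_n = 115 + 1.0 × 58 × 1.055 = 176.2 kips.
Allowable strength R_n/Ω = 176.2 / 2 = 88.1 kips.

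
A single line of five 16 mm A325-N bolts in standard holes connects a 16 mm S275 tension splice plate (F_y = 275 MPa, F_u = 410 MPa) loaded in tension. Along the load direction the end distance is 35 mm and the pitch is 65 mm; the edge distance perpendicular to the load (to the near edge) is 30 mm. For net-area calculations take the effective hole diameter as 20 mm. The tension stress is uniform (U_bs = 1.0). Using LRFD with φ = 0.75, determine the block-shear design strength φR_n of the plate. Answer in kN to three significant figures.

682 kN

Shear plane L_v = 35 + 4·65 = 295 mm; A_gv = 295 × 16 = 4720 mm².
A_nv = (295 − 4.5·20) × 16 = 3280 mm².
A_nt = (30 − 0.5·20) × 16 = 320 mm².
0.6 F_u A_nv = 806.9 kN; 0.6 F_y A_gv = 778.8 kN → shear yielding governs the shear term.
R_n = 778.8 + 1.0 × 410 × 320 / 1000 = 910 kN.
Design strength φR_n = 0.75 × 910 = 682 kN.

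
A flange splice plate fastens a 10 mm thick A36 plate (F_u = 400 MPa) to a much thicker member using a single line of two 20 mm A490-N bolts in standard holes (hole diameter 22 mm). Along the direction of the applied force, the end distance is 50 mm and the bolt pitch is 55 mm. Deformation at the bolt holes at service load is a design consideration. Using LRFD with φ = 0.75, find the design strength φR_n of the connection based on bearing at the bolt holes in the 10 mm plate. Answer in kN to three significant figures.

259 kN

Per bolt r_n = 1.2 l_c t F_u ≤ 2.4 d t F_u; upper limit = 2.4 × 20 × 10 × 400 / 1000 = 192 kN.
Edge bolt: l_c = 50 − 22/2 = 39 mm → 1.2 × 39 × 10 × 400 / 1000 = 187.2 → r_n = 187.2 kN.
Interior bolts: l_c = 55 − 22 = 33 mm → 1.2 × 33 × 10 × 400 / 1000 = 158.4 → r_n = 158.4 kN.
R_n = 1 × 187.2 + 1 × 158.4 = 345.6 kN.
Design strength φR_n = 0.75 × 345.6 = 259 kN.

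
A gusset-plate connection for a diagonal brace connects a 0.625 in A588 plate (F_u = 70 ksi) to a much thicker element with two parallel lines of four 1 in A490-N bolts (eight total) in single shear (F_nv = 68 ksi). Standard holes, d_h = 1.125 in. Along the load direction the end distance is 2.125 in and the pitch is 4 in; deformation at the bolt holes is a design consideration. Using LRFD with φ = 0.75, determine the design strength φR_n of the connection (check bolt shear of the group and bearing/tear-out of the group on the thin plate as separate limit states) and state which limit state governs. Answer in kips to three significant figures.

320 kips (bolt shear governs)

Bolt shear: A_b = π·1²/4 = 0.7854 in²; R_n = 68 × 0.7854 × 8 × 1 = 427.3 kips → 0.75 × 427.3 = 320 kips.
Bearing (1.2 l_c t F_u ≤ 2.4 d t F_u): upper limit = 2.4·1·0.625·70 = 105 kips.
  Edge l_c = 2.125 − 1.125/2 = 1.562 → r_n = 82.03 kips; interior l_c = 4 − 1.125 = 2.875 → r_n = 105 kips.
  R_n,bearing = 2·82.03 + 6·105 = 794.1 kips → 0.75 × 794.1 = 596 kips.
Bolt shear governs: 320 kips.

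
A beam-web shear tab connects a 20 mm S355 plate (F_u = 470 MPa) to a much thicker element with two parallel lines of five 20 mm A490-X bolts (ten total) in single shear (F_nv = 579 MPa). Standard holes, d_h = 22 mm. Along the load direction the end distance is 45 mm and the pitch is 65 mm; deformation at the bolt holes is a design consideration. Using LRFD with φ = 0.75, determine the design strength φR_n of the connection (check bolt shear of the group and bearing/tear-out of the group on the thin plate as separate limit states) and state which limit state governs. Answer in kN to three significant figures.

1360 kN (bolt shear governs)

Bolt shear: A_b = π·20²/4 = 314.2 mm²; R_n = 579 × 314.2 × 10 × 1 / 1000 = 1819 kN → 0.75 × 1819 = 1360 kN.
Bearing (1.2 l_c t F_u ≤ 2.4 d t F_u): upper limit = 2.4·20·20·470 / 1000 = 451.2 kN.
  Edge l_c = 45 − 22/2 = 34 → r_n = 383.5 kN; interior l_c = 65 − 22 = 43 → r_n = 451.2 kN.
  R_n,bearing = 2·383.5 + 8·451.2 = 4377 kN → 0.75 × 4377 = 3280 kN.
Bolt shear governs: 1360 kN.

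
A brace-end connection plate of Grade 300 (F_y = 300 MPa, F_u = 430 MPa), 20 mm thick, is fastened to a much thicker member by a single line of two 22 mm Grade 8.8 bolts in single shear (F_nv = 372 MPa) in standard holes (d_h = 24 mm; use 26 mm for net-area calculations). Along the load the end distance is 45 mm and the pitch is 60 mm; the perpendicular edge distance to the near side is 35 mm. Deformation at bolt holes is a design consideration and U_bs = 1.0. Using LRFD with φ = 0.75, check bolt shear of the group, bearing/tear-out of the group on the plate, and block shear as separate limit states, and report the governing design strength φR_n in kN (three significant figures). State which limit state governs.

212 kN (bolt shear governs)

Bolt shear: A_b = π·22²/4 = 380.1 mm²; R_n = 372 × 380.1 × 2 × 1 / 1000 = 282.8 kN → 0.75 × 282.8 = 212 kN.
Bearing: edge l_c = 33, r_n = 340.6 kN; interior l_c = 36, r_n = 371.5 kN; R_n = 340.6 + 1·371.5 = 712.1 kN → 534 kN.
Block shear: A_gv = 2100, A_nv = 1320, A_nt = 440 mm²; R_n = min(0.6F_uA_nv, 0.6F_yA_gv) + U_bs·F_u·A_nt = 529.8 kN → 397 kN.
Bolt shear governs: 212 kN.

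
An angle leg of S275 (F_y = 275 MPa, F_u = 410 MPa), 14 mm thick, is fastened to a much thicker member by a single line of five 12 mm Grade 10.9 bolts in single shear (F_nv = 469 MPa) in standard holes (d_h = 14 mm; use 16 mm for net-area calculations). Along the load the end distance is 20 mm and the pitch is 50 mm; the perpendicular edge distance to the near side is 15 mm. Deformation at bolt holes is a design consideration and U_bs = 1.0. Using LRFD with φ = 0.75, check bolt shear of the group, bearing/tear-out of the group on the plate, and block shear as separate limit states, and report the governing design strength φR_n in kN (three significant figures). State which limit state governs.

Bolt shear: A_b = π·12²/4 = 113.1 mm²; R_n = 469 × 113.1 × 5 × 1 / 1000 = 265.2 kN → 0.75 × 265.2 = 199 kN.
Bearing: edge l_c = 13, r_n = 89.54 kN; interior l_c = 36, r_n = 165.3 kN; R_n = 89.54 + 4·165.3 = 750.8 kN → 563 kN.
Block shear: A_gv = 3080, A_nv = 2072, A_nt = 98 mm²; R_n = min(0.6F_uA_nv, 0.6F_yA_gv) + U_bs·F_u·A_nt = 548.4 kN → 411 kN.
Bolt shear governs: 199 kN.

199 kN (bolt shear governs)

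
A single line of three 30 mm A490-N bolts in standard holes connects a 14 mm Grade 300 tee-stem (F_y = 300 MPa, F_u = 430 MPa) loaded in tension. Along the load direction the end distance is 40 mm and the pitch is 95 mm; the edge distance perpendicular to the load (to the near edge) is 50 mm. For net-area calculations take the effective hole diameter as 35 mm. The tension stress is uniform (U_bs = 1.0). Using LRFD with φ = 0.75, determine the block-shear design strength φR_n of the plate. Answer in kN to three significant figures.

Shear plane L_v = 40 + 2·95 = 230 mm; A_gv = 230 × 14 = 3220 mm².
A_nv = (230 − 2.5·35) × 14 = 1995 mm².
A_nt = (50 − 0.5·35) × 14 = 455 mm².
0.6 F_u A_nv = 514.7 kN; 0.6 F_y A_gv = 579.6 kN → shear rupture governs the shear term.
R_n = 514.7 + 1.0 × 430 × 455 / 1000 = 710.4 kN.
Design strength φR_n = 0.75 × 710.4 = 533 kN.

533 kN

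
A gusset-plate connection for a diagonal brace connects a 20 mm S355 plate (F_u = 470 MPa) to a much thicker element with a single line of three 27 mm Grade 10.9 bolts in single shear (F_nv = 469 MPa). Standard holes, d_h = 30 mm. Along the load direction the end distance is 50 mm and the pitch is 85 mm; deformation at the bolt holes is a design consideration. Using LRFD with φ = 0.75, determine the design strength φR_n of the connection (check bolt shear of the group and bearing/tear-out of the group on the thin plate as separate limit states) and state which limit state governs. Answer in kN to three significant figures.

Bolt shear: A_b = π·27²/4 = 572.6 mm²; R_n = 469 × 572.6 × 3 × 1 / 1000 = 805.6 kN → 0.75 × 805.6 = 604 kN.
Bearing (1.2 l_c t F_u ≤ 2.4 d t F_u): upper limit = 2.4·27·20·470 / 1000 = 609.1 kN.
  Edge l_c = 50 − 30/2 = 35 → r_n = 394.8 kN; interior l_c = 85 − 30 = 55 → r_n = 609.1 kN.
  R_n,bearing = 1·394.8 + 2·609.1 = 1613 kN → 0.75 × 1613 = 1210 kN.
Bolt shear governs: 604 kN.

604 kN (bolt shear governs)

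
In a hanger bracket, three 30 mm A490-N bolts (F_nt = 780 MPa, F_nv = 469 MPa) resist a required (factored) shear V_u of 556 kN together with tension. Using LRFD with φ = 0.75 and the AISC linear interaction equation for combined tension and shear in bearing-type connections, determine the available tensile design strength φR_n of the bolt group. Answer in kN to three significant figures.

688 kN

A_b = π·30²/4 = 706.9 mm²; f_rv = 556 × 1000 / (3 × 706.9) = 262.2 MPa.
F'_nt = 1.3 F_nt − (F_nt / φF_nv) f_rv = 1.3·780 − (780/(0.75·469))·262.2 = 432.6 MPa, capped at F_nt → F'_nt = 432.6 MPa.
R_n = F'_nt · A_b · n = 432.6 × 706.9 × 3 / 1000 = 917.3 kN.
Design strength φR_n = 0.75 × 917.3 = 688 kN.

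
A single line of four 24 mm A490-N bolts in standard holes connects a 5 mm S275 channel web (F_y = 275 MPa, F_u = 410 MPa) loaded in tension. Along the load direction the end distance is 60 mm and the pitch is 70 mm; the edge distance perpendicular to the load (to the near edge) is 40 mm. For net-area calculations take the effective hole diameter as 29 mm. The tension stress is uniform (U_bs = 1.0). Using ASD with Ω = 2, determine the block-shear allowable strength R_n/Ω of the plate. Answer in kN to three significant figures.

130 kN

Shear plane L_v = 60 + 3·70 = 270 mm; A_gv = 270 × 5 = 1350 mm².
A_nv = (270 − 3.5·29) × 5 = 842.5 mm².
A_nt = (40 − 0.5·29) × 5 = 127.5 mm².
0.6 F_u A_nv = 207.3 kN; 0.6 F_y A_gv = 222.8 kN → shear rupture governs the shear term.
R_n = 207.3 + 1.0 × 410 × 127.5 / 1000 = 259.5 kN.
Allowable strength R_n/Ω = 259.5 / 2 = 130 kN.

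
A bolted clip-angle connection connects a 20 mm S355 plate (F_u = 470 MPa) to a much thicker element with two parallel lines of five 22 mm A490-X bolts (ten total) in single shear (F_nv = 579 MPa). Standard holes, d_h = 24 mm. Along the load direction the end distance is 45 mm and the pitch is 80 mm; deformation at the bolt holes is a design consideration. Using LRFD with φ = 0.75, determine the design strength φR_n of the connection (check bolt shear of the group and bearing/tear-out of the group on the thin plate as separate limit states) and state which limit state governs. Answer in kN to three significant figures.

1650 kN (bolt shear governs)

Bolt shear: A_b = π·22²/4 = 380.1 mm²; R_n = 579 × 380.1 × 10 × 1 / 1000 = 2201 kN → 0.75 × 2201 = 1650 kN.
Bearing (1.2 l_c t F_u ≤ 2.4 d t F_u): upper limit = 2.4·22·20·470 / 1000 = 496.3 kN.
  Edge l_c = 45 − 24/2 = 33 → r_n = 372.2 kN; interior l_c = 80 − 24 = 56 → r_n = 496.3 kN.
  R_n,bearing = 2·372.2 + 8·496.3 = 4715 kN → 0.75 × 4715 = 3540 kN.
Bolt shear governs: 1650 kN.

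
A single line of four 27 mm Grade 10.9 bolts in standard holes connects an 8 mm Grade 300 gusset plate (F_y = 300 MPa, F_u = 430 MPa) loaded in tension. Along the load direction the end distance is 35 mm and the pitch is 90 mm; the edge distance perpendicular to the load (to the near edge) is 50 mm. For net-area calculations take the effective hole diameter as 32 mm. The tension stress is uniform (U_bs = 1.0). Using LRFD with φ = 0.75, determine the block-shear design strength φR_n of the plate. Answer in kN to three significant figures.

Shear plane L_v = 35 + 3·90 = 305 mm; A_gv = 305 × 8 = 2440 mm².
A_nv = (305 − 3.5·32) × 8 = 1544 mm².
A_nt = (50 − 0.5·32) × 8 = 272 mm².
0.6 F_u A_nv = 398.4 kN; 0.6 F_y A_gv = 439.2 kN → shear rupture governs the shear term.
R_n = 398.4 + 1.0 × 430 × 272 / 1000 = 515.3 kN.
Design strength φR_n = 0.75 × 515.3 = 386 kN.

386 kN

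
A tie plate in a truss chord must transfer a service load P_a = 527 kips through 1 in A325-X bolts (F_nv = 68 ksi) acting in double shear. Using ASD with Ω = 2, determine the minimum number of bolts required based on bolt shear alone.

10 bolts

A_b = π·1²/4 = 0.7854 in².
Per-bolt allowable strength R_n/Ω = 68 × 0.7854 × 2 / 2 = 53.41 kips.
n ≥ 527 / 53.41 = 9.868 → use 10 bolts.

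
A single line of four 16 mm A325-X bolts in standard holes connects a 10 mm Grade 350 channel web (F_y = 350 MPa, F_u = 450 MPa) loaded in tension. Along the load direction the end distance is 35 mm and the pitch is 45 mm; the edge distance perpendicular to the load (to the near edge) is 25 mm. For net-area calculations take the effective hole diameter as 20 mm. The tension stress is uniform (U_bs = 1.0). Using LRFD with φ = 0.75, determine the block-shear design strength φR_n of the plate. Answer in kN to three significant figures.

253 kN

Shear plane L_v = 35 + 3·45 = 170 mm; A_gv = 170 × 10 = 1700 mm².
A_nv = (170 − 3.5·20) × 10 = 1000 mm².
A_nt = (25 − 0.5·20) × 10 = 150 mm².
0.6 F_u A_nv = 270 kN; 0.6 F_y A_gv = 357 kN → shear rupture governs the shear term.
R_n = 270 + 1.0 × 450 × 150 / 1000 = 337.5 kN.
Design strength φR_n = 0.75 × 337.5 = 253 kN.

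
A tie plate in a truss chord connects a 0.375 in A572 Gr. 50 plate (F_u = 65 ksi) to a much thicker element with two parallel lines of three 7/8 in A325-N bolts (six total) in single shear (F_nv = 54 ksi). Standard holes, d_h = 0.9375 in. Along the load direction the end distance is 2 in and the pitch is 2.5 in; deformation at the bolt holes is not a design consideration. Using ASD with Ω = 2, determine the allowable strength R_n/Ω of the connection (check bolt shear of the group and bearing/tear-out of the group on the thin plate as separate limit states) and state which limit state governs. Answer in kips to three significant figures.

97.4 kips (bolt shear governs)

Bolt shear: A_b = π·0.875²/4 = 0.6013 in²; R_n = 54 × 0.6013 × 6 × 1 = 194.8 kips → 194.8 / 2 = 97.4 kips.
Bearing (1.5 l_c t F_u ≤ 3.0 d t F_u): upper limit = 3.0·0.875·0.375·65 = 63.98 kips.
  Edge l_c = 2 − 0.9375/2 = 1.531 → r_n = 55.99 kips; interior l_c = 2.5 − 0.9375 = 1.562 → r_n = 57.13 kips.
  R_n,bearing = 2·55.99 + 4·57.13 = 340.5 kips → 340.5 / 2 = 170 kips.
Bolt shear governs: 97.4 kips.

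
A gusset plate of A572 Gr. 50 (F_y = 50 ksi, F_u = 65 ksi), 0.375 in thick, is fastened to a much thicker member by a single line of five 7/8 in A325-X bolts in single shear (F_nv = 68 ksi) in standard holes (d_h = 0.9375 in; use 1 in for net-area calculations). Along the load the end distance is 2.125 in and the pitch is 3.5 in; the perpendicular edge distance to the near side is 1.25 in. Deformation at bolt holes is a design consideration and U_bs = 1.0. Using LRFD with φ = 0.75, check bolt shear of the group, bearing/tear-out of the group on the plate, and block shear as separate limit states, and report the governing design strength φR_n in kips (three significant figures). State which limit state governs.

Bolt shear: A_b = π·0.875²/4 = 0.6013 in²; R_n = 68 × 0.6013 × 5 × 1 = 204.4 kips → 0.75 × 204.4 = 153 kips.
Bearing: edge l_c = 1.656, r_n = 48.45 kips; interior l_c = 2.562, r_n = 51.19 kips; R_n = 48.45 + 4·51.19 = 253.2 kips → 190 kips.
Block shear: A_gv = 6.047, A_nv = 4.359, A_nt = 0.2812 in²; R_n = min(0.6F_uA_nv, 0.6F_yA_gv) + U_bs·F_u·A_nt = 188.3 kips → 141 kips.
Block shear governs: 141 kips.

141 kips (block shear governs)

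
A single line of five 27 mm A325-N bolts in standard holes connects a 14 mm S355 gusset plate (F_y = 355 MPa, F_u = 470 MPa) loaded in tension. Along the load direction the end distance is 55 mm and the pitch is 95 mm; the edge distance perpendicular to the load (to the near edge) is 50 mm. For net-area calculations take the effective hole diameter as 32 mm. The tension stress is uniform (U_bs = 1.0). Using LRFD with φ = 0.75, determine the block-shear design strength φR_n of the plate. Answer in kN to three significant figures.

Shear plane L_v = 55 + 4·95 = 435 mm; A_gv = 435 × 14 = 6090 mm².
A_nv = (435 − 4.5·32) × 14 = 4074 mm².
A_nt = (50 − 0.5·32) × 14 = 476 mm².
0.6 F_u A_nv = 1149 kN; 0.6 F_y A_gv = 1297 kN → shear rupture governs the shear term.
R_n = 1149 + 1.0 × 470 × 476 / 1000 = 1373 kN.
Design strength φR_n = 0.75 × 1373 = 1030 kN.

1030 kN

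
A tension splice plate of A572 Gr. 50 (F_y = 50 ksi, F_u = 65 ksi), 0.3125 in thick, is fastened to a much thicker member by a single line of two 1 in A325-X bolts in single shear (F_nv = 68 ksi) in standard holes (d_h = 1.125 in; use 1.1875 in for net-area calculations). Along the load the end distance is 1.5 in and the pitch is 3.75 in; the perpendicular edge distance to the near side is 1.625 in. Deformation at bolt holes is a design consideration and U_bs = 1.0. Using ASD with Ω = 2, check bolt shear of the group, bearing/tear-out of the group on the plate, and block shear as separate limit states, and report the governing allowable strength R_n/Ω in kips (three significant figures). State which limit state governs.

31.6 kips (block shear governs)

Bolt shear: A_b = π·1²/4 = 0.7854 in²; R_n = 68 × 0.7854 × 2 × 1 = 106.8 kips → 106.8 / 2 = 53.4 kips.
Bearing: edge l_c = 0.9375, r_n = 22.85 kips; interior l_c = 2.625, r_n = 48.75 kips; R_n = 22.85 + 1·48.75 = 71.6 kips → 35.8 kips.
Block shear: A_gv = 1.641, A_nv = 1.084, A_nt = 0.3223 in²; R_n = min(0.6F_uA_nv, 0.6F_yA_gv) + U_bs·F_u·A_nt = 63.22 kips → 31.6 kips.
Block shear governs: 31.6 kips.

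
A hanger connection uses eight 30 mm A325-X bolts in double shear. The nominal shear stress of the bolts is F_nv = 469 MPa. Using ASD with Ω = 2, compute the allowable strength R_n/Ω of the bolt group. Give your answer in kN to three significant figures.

2650 kN

A_b = π × 30² / 4 = 706.9 mm².
R_n = F_nv · A_b · n · n_s = 469 × 706.9 × 8 × 2 / 1000 = 5304 kN.
Allowable strength R_n/Ω = 5304 / 2 = 2650 kN.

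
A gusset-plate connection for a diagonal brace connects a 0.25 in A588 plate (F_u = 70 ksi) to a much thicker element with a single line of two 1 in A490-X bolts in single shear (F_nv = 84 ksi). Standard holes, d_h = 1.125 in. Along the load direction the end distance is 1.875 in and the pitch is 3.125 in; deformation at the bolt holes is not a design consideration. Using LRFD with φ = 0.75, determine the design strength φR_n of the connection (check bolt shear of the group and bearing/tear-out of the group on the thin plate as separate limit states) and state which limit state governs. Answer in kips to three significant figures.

65.2 kips (bearing governs)

Bolt shear: A_b = π·1²/4 = 0.7854 in²; R_n = 84 × 0.7854 × 2 × 1 = 131.9 kips → 0.75 × 131.9 = 99 kips.
Bearing (1.5 l_c t F_u ≤ 3.0 d t F_u): upper limit = 3.0·1·0.25·70 = 52.5 kips.
  Edge l_c = 1.875 − 1.125/2 = 1.312 → r_n = 34.45 kips; interior l_c = 3.125 − 1.125 = 2 → r_n = 52.5 kips.
  R_n,bearing = 1·34.45 + 1·52.5 = 86.95 kips → 0.75 × 86.95 = 65.2 kips.
Bearing governs: 65.2 kips.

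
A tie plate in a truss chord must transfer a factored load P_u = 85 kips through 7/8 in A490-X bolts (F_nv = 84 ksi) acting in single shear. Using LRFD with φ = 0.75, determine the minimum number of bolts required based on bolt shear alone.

3 bolts

A_b = π·0.875²/4 = 0.6013 in².
Per-bolt design strength φR_n = 0.75 × 84 × 0.6013 × 1 = 37.88 kips.
n ≥ 85 / 37.88 = 2.244 → use 3 bolts.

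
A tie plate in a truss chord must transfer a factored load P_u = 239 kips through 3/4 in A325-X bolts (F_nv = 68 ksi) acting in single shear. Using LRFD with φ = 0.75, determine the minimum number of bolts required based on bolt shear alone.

11 bolts

A_b = π·0.75²/4 = 0.4418 in².
Per-bolt design strength φR_n = 0.75 × 68 × 0.4418 × 1 = 22.53 kips.
n ≥ 239 / 22.53 = 10.61 → use 11 bolts.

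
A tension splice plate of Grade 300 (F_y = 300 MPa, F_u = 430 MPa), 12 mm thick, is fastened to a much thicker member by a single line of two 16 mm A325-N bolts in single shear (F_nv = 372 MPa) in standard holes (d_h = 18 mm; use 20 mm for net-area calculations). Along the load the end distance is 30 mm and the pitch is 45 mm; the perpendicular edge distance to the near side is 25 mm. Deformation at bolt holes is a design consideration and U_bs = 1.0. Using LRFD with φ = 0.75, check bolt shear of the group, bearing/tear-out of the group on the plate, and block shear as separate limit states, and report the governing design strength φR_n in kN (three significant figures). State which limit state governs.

112 kN (bolt shear governs)

Bolt shear: A_b = π·16²/4 = 201.1 mm²; R_n = 372 × 201.1 × 2 × 1 / 1000 = 149.6 kN → 0.75 × 149.6 = 112 kN.
Bearing: edge l_c = 21, r_n = 130 kN; interior l_c = 27, r_n = 167.2 kN; R_n = 130 + 1·167.2 = 297.2 kN → 223 kN.
Block shear: A_gv = 900, A_nv = 540, A_nt = 180 mm²; R_n = min(0.6F_uA_nv, 0.6F_yA_gv) + U_bs·F_u·A_nt = 216.7 kN → 163 kN.
Bolt shear governs: 112 kN.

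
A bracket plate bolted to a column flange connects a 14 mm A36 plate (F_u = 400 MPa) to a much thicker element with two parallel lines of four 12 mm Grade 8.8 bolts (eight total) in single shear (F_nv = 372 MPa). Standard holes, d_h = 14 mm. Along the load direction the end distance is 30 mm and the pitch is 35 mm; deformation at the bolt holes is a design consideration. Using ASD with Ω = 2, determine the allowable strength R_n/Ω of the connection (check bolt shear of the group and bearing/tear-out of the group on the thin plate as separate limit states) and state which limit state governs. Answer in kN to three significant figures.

168 kN (bolt shear governs)

Bolt shear: A_b = π·12²/4 = 113.1 mm²; R_n = 372 × 113.1 × 8 × 1 / 1000 = 336.6 kN → 336.6 / 2 = 168 kN.
Bearing (1.2 l_c t F_u ≤ 2.4 d t F_u): upper limit = 2.4·12·14·400 / 1000 = 161.3 kN.
  Edge l_c = 30 − 14/2 = 23 → r_n = 154.6 kN; interior l_c = 35 − 14 = 21 → r_n = 141.1 kN.
  R_n,bearing = 2·154.6 + 6·141.1 = 1156 kN → 1156 / 2 = 578 kN.
Bolt shear governs: 168 kN.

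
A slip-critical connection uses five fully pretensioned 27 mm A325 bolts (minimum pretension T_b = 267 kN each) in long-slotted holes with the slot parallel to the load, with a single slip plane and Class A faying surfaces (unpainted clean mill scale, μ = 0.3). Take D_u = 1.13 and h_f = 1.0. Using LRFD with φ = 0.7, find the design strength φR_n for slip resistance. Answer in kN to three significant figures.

R_n = μ · D_u · h_f · T_b · n_s · n_b = 0.3 × 1.13 × 1.0 × 267 × 1 × 5 = 452.6 kN.
Design strength φR_n = 0.7 × 452.6 = 317 kN.

317 kN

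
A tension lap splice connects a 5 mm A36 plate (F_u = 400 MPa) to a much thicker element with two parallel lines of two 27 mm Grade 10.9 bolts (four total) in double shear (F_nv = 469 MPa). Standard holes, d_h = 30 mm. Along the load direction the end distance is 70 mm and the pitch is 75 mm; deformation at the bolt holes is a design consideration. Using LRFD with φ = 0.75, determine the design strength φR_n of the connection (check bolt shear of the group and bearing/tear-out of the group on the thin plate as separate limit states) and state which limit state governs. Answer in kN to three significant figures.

356 kN (bearing governs)

Bolt shear: A_b = π·27²/4 = 572.6 mm²; R_n = 469 × 572.6 × 4 × 2 / 1000 = 2148 kN → 0.75 × 2148 = 1610 kN.
Bearing (1.2 l_c t F_u ≤ 2.4 d t F_u): upper limit = 2.4·27·5·400 / 1000 = 129.6 kN.
  Edge l_c = 70 − 30/2 = 55 → r_n = 129.6 kN; interior l_c = 75 − 30 = 45 → r_n = 108 kN.
  R_n,bearing = 2·129.6 + 2·108 = 475.2 kN → 0.75 × 475.2 = 356 kN.
Bearing governs: 356 kN.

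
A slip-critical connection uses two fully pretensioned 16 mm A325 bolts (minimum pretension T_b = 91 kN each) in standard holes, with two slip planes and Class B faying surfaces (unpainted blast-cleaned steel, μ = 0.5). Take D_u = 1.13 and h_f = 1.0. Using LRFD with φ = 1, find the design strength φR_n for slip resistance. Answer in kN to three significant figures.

206 kN

R_n = μ · D_u · h_f · T_b · n_s · n_b = 0.5 × 1.13 × 1.0 × 91 × 2 × 2 = 205.7 kN.
Design strength φR_n = 1 × 205.7 = 206 kN.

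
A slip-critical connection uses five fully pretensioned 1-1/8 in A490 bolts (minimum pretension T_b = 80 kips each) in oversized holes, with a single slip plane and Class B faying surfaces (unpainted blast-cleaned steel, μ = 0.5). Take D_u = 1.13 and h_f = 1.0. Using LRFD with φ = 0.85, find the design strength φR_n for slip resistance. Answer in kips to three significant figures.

192 kips

R_n = μ · D_u · h_f · T_b · n_s · n_b = 0.5 × 1.13 × 1.0 × 80 × 1 × 5 = 226 kips.
Design strength φR_n = 0.85 × 226 = 192 kips.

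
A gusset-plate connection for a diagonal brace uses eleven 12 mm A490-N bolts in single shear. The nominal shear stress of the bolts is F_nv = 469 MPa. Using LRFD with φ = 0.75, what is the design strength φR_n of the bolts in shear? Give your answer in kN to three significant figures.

438 kN

A_b = π × 12² / 4 = 113.1 mm².
R_n = F_nv · A_b · n · n_s = 469 × 113.1 × 11 × 1 / 1000 = 583.5 kN.
Design strength φR_n = 0.75 × 583.5 = 438 kN.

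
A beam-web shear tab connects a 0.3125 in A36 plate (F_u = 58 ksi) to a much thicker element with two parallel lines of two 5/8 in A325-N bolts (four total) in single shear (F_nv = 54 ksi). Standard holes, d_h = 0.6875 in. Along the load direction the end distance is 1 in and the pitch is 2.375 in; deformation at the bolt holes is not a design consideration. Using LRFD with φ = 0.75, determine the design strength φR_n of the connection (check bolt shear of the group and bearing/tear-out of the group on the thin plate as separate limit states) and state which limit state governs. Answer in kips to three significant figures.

49.7 kips (bolt shear governs)

Bolt shear: A_b = π·0.625²/4 = 0.3068 in²; R_n = 54 × 0.3068 × 4 × 1 = 66.27 kips → 0.75 × 66.27 = 49.7 kips.
Bearing (1.5 l_c t F_u ≤ 3.0 d t F_u): upper limit = 3.0·0.625·0.3125·58 = 33.98 kips.
  Edge l_c = 1 − 0.6875/2 = 0.6562 → r_n = 17.84 kips; interior l_c = 2.375 − 0.6875 = 1.688 → r_n = 33.98 kips.
  R_n,bearing = 2·17.84 + 2·33.98 = 103.7 kips → 0.75 × 103.7 = 77.7 kips.
Bolt shear governs: 49.7 kips.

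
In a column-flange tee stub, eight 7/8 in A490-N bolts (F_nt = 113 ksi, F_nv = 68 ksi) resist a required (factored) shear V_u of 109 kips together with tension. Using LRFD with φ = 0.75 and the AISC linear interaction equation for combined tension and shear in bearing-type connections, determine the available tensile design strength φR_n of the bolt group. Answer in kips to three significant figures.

349 kips

A_b = π·0.875²/4 = 0.6013 in²; f_rv = 109 / (8 × 0.6013) = 22.66 ksi.
F'_nt = 1.3 F_nt − (F_nt / φF_nv) f_rv = 1.3·113 − (113/(0.75·68))·22.66 = 96.7 ksi, capped at F_nt → F'_nt = 96.7 ksi.
R_n = F'_nt · A_b · n = 96.7 × 0.6013 × 8 = 465.2 kips.
Design strength φR_n = 0.75 × 465.2 = 349 kips.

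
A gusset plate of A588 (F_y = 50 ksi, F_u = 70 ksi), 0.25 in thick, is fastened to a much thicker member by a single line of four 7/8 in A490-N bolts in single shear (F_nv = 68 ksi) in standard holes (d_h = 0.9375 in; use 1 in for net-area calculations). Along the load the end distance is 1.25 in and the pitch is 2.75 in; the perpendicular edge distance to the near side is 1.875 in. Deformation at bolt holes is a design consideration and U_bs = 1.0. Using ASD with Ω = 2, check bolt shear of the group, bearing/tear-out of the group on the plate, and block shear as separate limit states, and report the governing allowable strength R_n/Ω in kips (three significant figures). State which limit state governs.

43.5 kips (block shear governs)

Bolt shear: A_b = π·0.875²/4 = 0.6013 in²; R_n = 68 × 0.6013 × 4 × 1 = 163.6 kips → 163.6 / 2 = 81.8 kips.
Bearing: edge l_c = 0.7812, r_n = 16.41 kips; interior l_c = 1.812, r_n = 36.75 kips; R_n = 16.41 + 3·36.75 = 126.7 kips → 63.3 kips.
Block shear: A_gv = 2.375, A_nv = 1.5, A_nt = 0.3438 in²; R_n = min(0.6F_uA_nv, 0.6F_yA_gv) + U_bs·F_u·A_nt = 87.06 kips → 43.5 kips.
Block shear governs: 43.5 kips.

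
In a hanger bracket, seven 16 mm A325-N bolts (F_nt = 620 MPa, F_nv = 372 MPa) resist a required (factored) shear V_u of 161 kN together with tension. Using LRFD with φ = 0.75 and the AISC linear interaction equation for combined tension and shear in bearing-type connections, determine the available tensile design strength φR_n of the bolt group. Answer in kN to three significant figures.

582 kN

A_b = π·16²/4 = 201.1 mm²; f_rv = 161 × 1000 / (7 × 201.1) = 114.4 MPa.
F'_nt = 1.3 F_nt − (F_nt / φF_nv) f_rv = 1.3·620 − (620/(0.75·372))·114.4 = 551.8 MPa, capped at F_nt → F'_nt = 551.8 MPa.
R_n = F'_nt · A_b · n = 551.8 × 201.1 × 7 / 1000 = 776.6 kN.
Design strength φR_n = 0.75 × 776.6 = 582 kN.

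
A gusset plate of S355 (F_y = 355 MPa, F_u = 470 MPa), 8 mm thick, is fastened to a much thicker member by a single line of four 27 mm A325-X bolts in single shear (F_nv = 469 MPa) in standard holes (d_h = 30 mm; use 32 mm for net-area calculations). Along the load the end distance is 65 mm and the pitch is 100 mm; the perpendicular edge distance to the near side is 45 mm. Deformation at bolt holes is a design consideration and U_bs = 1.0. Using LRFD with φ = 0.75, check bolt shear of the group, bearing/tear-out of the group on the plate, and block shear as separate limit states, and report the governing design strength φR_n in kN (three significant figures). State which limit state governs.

Bolt shear: A_b = π·27²/4 = 572.6 mm²; R_n = 469 × 572.6 × 4 × 1 / 1000 = 1074 kN → 0.75 × 1074 = 806 kN.
Bearing: edge l_c = 50, r_n = 225.6 kN; interior l_c = 70, r_n = 243.6 kN; R_n = 225.6 + 3·243.6 = 956.5 kN → 717 kN.
Block shear: A_gv = 2920, A_nv = 2024, A_nt = 232 mm²; R_n = min(0.6F_uA_nv, 0.6F_yA_gv) + U_bs·F_u·A_nt = 679.8 kN → 510 kN.
Block shear governs: 510 kN.

510 kN (block shear governs)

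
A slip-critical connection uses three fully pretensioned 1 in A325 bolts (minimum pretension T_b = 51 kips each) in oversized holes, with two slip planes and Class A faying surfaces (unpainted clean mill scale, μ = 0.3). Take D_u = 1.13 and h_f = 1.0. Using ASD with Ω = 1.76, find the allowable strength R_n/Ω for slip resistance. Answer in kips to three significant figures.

58.9 kips

R_n = μ · D_u · h_f · T_b · n_s · n_b = 0.3 × 1.13 × 1.0 × 51 × 2 × 3 = 103.7 kips.
Allowable strength R_n/Ω = 103.7 / 1.76 = 58.9 kips.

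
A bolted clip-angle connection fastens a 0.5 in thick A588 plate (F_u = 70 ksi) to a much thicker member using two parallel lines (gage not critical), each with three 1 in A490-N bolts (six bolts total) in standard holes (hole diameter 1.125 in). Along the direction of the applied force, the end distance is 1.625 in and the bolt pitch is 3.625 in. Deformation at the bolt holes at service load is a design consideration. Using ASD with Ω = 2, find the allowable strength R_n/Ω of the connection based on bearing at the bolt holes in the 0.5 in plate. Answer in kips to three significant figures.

213 kips

Per bolt r_n = 1.2 l_c t F_u ≤ 2.4 d t F_u; upper limit = 2.4 × 1 × 0.5 × 70 = 84 kips.
Edge bolt: l_c = 1.625 − 1.125/2 = 1.062 in → 1.2 × 1.062 × 0.5 × 70 = 44.62 → r_n = 44.62 kips.
Interior bolts: l_c = 3.625 − 1.125 = 2.5 in → 1.2 × 2.5 × 0.5 × 70 = 105 → r_n = 84 kips.
R_n = 2 × 44.62 + 4 × 84 = 425.2 kips.
Allowable strength R_n/Ω = 425.2 / 2 = 213 kips.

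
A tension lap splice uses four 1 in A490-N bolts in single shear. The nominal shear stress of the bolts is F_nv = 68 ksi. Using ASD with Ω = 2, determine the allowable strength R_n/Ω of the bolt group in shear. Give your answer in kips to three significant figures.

A_b = π × 1² / 4 = 0.7854 in².
R_n = F_nv · A_b · n · n_s = 68 × 0.7854 × 4 × 1 = 213.6 kips.
Allowable strength R_n/Ω = 213.6 / 2 = 107 kips.

107 kips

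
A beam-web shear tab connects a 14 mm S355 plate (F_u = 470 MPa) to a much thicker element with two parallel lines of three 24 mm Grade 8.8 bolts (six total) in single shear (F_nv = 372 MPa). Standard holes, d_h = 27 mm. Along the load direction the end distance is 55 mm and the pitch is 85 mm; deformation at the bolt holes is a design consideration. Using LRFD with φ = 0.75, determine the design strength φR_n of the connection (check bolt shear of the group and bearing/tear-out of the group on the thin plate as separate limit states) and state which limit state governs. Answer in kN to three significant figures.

Bolt shear: A_b = π·24²/4 = 452.4 mm²; R_n = 372 × 452.4 × 6 × 1 / 1000 = 1010 kN → 0.75 × 1010 = 757 kN.
Bearing (1.2 l_c t F_u ≤ 2.4 d t F_u): upper limit = 2.4·24·14·470 / 1000 = 379 kN.
  Edge l_c = 55 − 27/2 = 41.5 → r_n = 327.7 kN; interior l_c = 85 − 27 = 58 → r_n = 379 kN.
  R_n,bearing = 2·327.7 + 4·379 = 2171 kN → 0.75 × 2171 = 1630 kN.
Bolt shear governs: 757 kN.

757 kN (bolt shear governs)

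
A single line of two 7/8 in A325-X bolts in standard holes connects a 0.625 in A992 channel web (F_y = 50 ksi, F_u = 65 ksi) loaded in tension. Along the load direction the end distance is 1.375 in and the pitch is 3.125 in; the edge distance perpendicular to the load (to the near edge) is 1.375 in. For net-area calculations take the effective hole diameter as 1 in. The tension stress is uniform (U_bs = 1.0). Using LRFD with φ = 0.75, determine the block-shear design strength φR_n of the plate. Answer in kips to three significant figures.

81.5 kips

Shear plane L_v = 1.375 + 1·3.125 = 4.5 in; A_gv = 4.5 × 0.625 = 2.812 in².
A_nv = (4.5 − 1.5·1) × 0.625 = 1.875 in².
A_nt = (1.375 − 0.5·1) × 0.625 = 0.5469 in².
0.6 F_u A_nv = 73.12 kips; 0.6 F_y A_gv = 84.38 kips → shear rupture governs the shear term.
R_n = 73.12 + 1.0 × 65 × 0.5469 = 108.7 kips.
Design strength φR_n = 0.75 × 108.7 = 81.5 kips.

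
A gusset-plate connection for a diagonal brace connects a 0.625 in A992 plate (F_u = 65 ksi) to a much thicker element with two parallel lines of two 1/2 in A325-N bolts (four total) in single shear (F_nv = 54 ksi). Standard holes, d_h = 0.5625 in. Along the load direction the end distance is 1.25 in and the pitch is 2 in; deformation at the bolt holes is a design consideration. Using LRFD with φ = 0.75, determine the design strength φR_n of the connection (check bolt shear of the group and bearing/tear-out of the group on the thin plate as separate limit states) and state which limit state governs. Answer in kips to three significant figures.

Bolt shear: A_b = π·0.5²/4 = 0.1963 in²; R_n = 54 × 0.1963 × 4 × 1 = 42.41 kips → 0.75 × 42.41 = 31.8 kips.
Bearing (1.2 l_c t F_u ≤ 2.4 d t F_u): upper limit = 2.4·0.5·0.625·65 = 48.75 kips.
  Edge l_c = 1.25 − 0.5625/2 = 0.9688 → r_n = 47.23 kips; interior l_c = 2 − 0.5625 = 1.438 → r_n = 48.75 kips.
  R_n,bearing = 2·47.23 + 2·48.75 = 192 kips → 0.75 × 192 = 144 kips.
Bolt shear governs: 31.8 kips.

31.8 kips (bolt shear governs)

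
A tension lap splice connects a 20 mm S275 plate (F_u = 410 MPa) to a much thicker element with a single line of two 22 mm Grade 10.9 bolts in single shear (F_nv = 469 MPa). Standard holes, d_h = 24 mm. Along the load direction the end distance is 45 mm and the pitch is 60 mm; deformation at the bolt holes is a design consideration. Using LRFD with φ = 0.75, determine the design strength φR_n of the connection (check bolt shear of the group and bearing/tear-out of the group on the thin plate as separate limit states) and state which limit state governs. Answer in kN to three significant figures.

267 kN (bolt shear governs)

Bolt shear: A_b = π·22²/4 = 380.1 mm²; R_n = 469 × 380.1 × 2 × 1 / 1000 = 356.6 kN → 0.75 × 356.6 = 267 kN.
Bearing (1.2 l_c t F_u ≤ 2.4 d t F_u): upper limit = 2.4·22·20·410 / 1000 = 433 kN.
  Edge l_c = 45 − 24/2 = 33 → r_n = 324.7 kN; interior l_c = 60 − 24 = 36 → r_n = 354.2 kN.
  R_n,bearing = 1·324.7 + 1·354.2 = 679 kN → 0.75 × 679 = 509 kN.
Bolt shear governs: 267 kN.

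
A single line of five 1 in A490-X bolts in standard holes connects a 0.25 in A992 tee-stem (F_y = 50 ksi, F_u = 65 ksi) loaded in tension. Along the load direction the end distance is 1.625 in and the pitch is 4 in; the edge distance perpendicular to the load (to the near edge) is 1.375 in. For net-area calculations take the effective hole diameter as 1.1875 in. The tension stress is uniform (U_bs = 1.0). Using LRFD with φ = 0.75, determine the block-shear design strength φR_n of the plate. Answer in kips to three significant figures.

Shear plane L_v = 1.625 + 4·4 = 17.62 in; A_gv = 17.62 × 0.25 = 4.406 in².
A_nv = (17.62 − 4.5·1.1875) × 0.25 = 3.07 in².
A_nt = (1.375 − 0.5·1.1875) × 0.25 = 0.1953 in².
0.6 F_u A_nv = 119.7 kips; 0.6 F_y A_gv = 132.2 kips → shear rupture governs the shear term.
R_n = 119.7 + 1.0 × 65 × 0.1953 = 132.4 kips.
Design strength φR_n = 0.75 × 132.4 = 99.3 kips.

99.3 kips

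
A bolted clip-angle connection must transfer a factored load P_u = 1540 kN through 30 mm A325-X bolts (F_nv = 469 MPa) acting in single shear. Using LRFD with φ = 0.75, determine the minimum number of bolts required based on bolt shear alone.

A_b = π·30²/4 = 706.9 mm².
Per-bolt design strength φR_n = 0.75 × 469 × 706.9 × 1 / 1000 = 248.6 kN.
n ≥ 1540 / 248.6 = 6.194 → use 7 bolts.

7 bolts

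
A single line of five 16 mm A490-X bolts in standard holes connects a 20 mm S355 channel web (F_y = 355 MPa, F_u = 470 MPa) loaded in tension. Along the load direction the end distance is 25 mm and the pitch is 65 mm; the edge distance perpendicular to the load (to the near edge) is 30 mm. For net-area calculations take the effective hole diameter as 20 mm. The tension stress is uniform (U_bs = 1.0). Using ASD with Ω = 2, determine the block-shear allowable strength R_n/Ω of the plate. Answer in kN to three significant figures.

Shear plane L_v = 25 + 4·65 = 285 mm; A_gv = 285 × 20 = 5700 mm².
A_nv = (285 − 4.5·20) × 20 = 3900 mm².
A_nt = (30 − 0.5·20) × 20 = 400 mm².
0.6 F_u A_nv = 1100 kN; 0.6 F_y A_gv = 1214 kN → shear rupture governs the shear term.
R_n = 1100 + 1.0 × 470 × 400 / 1000 = 1288 kN.
Allowable strength R_n/Ω = 1288 / 2 = 644 kN.

644 kN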